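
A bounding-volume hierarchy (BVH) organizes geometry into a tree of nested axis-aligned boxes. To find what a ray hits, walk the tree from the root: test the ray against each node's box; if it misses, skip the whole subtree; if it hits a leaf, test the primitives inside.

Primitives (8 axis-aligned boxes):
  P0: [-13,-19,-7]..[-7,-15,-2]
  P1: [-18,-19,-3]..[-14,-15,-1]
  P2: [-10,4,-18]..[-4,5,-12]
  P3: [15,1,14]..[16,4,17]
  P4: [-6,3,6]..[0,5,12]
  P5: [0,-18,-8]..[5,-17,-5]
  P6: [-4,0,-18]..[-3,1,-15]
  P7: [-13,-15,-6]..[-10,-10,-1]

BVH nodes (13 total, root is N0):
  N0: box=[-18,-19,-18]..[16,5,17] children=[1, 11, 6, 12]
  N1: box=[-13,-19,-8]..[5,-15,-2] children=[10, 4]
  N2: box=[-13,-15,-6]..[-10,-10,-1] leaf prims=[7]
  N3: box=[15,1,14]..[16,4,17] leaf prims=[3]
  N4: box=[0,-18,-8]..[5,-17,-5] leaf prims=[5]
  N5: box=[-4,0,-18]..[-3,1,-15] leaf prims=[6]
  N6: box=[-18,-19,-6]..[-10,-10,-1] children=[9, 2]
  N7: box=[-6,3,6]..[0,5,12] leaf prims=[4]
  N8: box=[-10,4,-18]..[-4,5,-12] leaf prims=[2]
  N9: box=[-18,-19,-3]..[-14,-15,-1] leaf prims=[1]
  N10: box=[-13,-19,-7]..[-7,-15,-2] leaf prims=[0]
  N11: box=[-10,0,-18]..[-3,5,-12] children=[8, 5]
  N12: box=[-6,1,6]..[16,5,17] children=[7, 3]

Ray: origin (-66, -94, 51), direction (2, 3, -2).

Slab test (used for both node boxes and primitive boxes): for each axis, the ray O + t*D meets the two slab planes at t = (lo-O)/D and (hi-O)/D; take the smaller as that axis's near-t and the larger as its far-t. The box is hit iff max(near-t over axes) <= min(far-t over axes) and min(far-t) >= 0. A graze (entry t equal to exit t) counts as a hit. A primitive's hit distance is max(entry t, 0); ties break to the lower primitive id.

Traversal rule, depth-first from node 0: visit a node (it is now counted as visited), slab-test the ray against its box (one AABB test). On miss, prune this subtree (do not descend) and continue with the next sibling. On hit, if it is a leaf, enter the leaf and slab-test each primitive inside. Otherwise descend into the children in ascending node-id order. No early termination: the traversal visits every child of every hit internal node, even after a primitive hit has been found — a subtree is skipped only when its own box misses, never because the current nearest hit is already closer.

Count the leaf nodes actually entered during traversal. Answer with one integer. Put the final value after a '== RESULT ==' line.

Traverse from the root:
N0 x:[24,41] y:[25,33] z:[17,69/2] -> hit [25,33], descend [1, 6, 11, 12]
  N1 x:[53/2,71/2] y:[25,79/3] z:[53/2,59/2] -> miss, prune
  N6 x:[24,28] y:[25,28] z:[26,57/2] -> hit [26,28], descend [2, 9]
    N2 x:[53/2,28] y:[79/3,28] z:[26,57/2] -> hit [53/2,28] leaf, test {P7@t=53/2}
    N9 x:[24,26] y:[25,79/3] z:[26,27] -> hit [26,26] leaf, test {P1@t=26}
  N11 x:[28,63/2] y:[94/3,33] z:[63/2,69/2] -> hit [63/2,63/2], descend [5, 8]
    N5 x:[31,63/2] y:[94/3,95/3] z:[33,69/2] -> miss, prune
    N8 x:[28,31] y:[98/3,33] z:[63/2,69/2] -> miss, prune
  N12 x:[30,41] y:[95/3,33] z:[17,45/2] -> miss, prune

Visited [0, 1, 6, 2, 9, 11, 5, 8, 12]. Tests: 9 box, 2 leaf. Nearest: P1.

== RESULT ==
2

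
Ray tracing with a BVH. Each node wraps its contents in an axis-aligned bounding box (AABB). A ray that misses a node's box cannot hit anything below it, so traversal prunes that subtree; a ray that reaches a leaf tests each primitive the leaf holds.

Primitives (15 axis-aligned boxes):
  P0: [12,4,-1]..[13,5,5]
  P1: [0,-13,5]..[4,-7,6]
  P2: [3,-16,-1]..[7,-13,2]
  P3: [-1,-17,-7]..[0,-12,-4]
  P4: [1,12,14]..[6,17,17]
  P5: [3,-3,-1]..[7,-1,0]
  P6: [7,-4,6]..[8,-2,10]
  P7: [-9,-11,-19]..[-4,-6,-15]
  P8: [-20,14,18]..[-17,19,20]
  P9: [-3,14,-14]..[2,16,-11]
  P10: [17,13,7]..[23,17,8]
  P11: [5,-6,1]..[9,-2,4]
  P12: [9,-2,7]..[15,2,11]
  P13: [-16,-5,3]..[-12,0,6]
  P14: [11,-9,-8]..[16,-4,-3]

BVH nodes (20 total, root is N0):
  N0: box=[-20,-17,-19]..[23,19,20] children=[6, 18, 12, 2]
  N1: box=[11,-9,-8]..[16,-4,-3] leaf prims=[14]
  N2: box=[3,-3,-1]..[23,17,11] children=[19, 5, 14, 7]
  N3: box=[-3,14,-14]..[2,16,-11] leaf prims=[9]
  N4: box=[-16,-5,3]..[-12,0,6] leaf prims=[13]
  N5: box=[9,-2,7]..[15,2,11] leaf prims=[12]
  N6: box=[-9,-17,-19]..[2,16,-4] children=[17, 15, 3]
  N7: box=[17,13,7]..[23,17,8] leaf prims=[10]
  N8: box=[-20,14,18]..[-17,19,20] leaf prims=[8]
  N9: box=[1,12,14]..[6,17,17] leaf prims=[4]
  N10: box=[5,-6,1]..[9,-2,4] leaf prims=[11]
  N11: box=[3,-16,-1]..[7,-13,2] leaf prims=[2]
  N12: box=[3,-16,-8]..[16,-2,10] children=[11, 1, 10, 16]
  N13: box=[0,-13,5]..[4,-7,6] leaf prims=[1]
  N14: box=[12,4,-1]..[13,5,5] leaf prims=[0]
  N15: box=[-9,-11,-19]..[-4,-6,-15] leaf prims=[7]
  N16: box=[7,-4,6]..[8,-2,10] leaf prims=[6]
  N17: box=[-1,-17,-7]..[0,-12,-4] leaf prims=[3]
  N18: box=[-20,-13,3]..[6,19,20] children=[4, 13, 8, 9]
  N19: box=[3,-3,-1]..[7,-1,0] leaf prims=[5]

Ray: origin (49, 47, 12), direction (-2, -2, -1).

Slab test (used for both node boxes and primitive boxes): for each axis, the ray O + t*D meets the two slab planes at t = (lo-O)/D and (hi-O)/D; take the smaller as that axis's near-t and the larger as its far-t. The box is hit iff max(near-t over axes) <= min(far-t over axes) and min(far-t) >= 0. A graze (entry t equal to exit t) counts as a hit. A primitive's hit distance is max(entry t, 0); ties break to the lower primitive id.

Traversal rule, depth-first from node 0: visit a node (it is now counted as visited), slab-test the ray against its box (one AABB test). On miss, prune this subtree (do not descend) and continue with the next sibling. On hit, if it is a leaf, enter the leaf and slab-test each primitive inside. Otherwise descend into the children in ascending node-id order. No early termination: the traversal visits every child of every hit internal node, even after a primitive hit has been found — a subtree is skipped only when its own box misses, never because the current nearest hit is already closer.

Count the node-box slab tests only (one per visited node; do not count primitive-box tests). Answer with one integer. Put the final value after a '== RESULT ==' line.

Walk:
N0 x:[13,69/2] y:[14,32] z:[-8,31] -> hit [14,31], descend [2, 6, 12, 18]
  N2 x:[13,23] y:[15,25] z:[1,13] -> miss, prune
  N6 x:[47/2,29] y:[31/2,32] z:[16,31] -> hit [47/2,29], descend [3, 15, 17]
    N3 x:[47/2,26] y:[31/2,33/2] z:[23,26] -> miss, prune
    N15 x:[53/2,29] y:[53/2,29] z:[27,31] -> hit [27,29] leaf, test {P7@t=27}
    N17 x:[49/2,25] y:[59/2,32] z:[16,19] -> miss, prune
  N12 x:[33/2,23] y:[49/2,63/2] z:[2,20] -> miss, prune
  N18 x:[43/2,69/2] y:[14,30] z:[-8,9] -> miss, prune

Summary -> nodes [0, 2, 6, 3, 15, 17, 12, 18]; box-tests=8; leaf-entries=1; first=P7

== RESULT ==
8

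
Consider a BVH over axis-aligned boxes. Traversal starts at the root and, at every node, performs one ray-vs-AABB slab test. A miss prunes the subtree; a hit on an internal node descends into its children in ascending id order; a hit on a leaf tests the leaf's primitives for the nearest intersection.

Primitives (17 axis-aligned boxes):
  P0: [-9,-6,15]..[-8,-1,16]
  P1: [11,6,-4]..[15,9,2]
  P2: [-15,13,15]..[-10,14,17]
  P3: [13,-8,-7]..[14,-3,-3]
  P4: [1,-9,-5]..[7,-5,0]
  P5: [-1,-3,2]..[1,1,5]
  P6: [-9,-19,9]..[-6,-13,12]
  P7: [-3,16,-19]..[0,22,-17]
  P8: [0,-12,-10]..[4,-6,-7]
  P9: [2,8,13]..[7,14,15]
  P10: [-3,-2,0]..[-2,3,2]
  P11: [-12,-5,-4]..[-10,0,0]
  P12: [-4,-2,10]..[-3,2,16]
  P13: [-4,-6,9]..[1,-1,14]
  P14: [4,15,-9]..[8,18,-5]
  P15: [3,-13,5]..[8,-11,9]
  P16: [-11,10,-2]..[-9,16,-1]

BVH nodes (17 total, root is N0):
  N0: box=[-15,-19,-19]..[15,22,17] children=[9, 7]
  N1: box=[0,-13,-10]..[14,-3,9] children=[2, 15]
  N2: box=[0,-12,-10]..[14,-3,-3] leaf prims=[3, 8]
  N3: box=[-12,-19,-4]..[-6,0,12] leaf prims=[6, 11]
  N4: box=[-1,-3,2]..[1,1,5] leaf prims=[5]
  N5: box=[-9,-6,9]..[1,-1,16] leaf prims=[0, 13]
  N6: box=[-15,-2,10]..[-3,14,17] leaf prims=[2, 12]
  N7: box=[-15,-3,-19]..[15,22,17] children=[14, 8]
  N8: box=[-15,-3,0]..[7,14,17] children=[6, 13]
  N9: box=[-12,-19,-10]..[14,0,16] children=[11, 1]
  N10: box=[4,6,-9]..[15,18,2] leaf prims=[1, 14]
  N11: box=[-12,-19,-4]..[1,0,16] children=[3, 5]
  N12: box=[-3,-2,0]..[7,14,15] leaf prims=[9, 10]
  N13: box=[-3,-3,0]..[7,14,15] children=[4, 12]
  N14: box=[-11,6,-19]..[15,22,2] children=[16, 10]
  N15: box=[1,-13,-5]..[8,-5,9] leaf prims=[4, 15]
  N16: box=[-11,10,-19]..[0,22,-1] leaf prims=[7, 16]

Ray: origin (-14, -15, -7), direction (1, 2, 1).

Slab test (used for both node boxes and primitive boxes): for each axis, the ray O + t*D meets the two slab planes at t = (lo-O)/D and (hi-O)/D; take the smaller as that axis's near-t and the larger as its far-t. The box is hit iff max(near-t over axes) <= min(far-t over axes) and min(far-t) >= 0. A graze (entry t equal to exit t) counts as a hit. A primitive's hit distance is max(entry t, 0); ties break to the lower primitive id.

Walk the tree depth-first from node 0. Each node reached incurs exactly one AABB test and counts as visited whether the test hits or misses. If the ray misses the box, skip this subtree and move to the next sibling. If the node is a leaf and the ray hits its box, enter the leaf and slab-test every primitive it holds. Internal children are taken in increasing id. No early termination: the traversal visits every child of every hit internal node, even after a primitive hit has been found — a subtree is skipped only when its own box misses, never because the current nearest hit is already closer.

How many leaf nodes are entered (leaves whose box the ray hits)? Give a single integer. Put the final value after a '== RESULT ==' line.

Trace the traversal:
N0 x:[-1,29] y:[-2,37/2] z:[-12,24] -> hit [-1,37/2], descend [7, 9]
  N7 x:[-1,29] y:[6,37/2] z:[-12,24] -> hit [6,37/2], descend [8, 14]
    N8 x:[-1,21] y:[6,29/2] z:[7,24] -> hit [7,29/2], descend [6, 13]
      N6 x:[-1,11] y:[13/2,29/2] z:[17,24] -> miss, prune
      N13 x:[11,21] y:[6,29/2] z:[7,22] -> hit [11,29/2], descend [4, 12]
        N4 x:[13,15] y:[6,8] z:[9,12] -> miss, prune
        N12 x:[11,21] y:[13/2,29/2] z:[7,22] -> hit [11,29/2] leaf, test {P9(miss), P10(miss)}
    N14 x:[3,29] y:[21/2,37/2] z:[-12,9] -> miss, prune
  N9 x:[2,28] y:[-2,15/2] z:[-3,23] -> hit [2,15/2], descend [1, 11]
    N1 x:[14,28] y:[1,6] z:[-3,16] -> miss, prune
    N11 x:[2,15] y:[-2,15/2] z:[3,23] -> hit [3,15/2], descend [3, 5]
      N3 x:[2,8] y:[-2,15/2] z:[3,19] -> hit [3,15/2] leaf, test {P6(miss), P11(miss)}
      N5 x:[5,15] y:[9/2,7] z:[16,23] -> miss, prune

order=[0, 7, 8, 6, 13, 4, 12, 14, 9, 1, 11, 3, 5]  |boxes|=13  |leaves|=2  hit=miss

== RESULT ==
2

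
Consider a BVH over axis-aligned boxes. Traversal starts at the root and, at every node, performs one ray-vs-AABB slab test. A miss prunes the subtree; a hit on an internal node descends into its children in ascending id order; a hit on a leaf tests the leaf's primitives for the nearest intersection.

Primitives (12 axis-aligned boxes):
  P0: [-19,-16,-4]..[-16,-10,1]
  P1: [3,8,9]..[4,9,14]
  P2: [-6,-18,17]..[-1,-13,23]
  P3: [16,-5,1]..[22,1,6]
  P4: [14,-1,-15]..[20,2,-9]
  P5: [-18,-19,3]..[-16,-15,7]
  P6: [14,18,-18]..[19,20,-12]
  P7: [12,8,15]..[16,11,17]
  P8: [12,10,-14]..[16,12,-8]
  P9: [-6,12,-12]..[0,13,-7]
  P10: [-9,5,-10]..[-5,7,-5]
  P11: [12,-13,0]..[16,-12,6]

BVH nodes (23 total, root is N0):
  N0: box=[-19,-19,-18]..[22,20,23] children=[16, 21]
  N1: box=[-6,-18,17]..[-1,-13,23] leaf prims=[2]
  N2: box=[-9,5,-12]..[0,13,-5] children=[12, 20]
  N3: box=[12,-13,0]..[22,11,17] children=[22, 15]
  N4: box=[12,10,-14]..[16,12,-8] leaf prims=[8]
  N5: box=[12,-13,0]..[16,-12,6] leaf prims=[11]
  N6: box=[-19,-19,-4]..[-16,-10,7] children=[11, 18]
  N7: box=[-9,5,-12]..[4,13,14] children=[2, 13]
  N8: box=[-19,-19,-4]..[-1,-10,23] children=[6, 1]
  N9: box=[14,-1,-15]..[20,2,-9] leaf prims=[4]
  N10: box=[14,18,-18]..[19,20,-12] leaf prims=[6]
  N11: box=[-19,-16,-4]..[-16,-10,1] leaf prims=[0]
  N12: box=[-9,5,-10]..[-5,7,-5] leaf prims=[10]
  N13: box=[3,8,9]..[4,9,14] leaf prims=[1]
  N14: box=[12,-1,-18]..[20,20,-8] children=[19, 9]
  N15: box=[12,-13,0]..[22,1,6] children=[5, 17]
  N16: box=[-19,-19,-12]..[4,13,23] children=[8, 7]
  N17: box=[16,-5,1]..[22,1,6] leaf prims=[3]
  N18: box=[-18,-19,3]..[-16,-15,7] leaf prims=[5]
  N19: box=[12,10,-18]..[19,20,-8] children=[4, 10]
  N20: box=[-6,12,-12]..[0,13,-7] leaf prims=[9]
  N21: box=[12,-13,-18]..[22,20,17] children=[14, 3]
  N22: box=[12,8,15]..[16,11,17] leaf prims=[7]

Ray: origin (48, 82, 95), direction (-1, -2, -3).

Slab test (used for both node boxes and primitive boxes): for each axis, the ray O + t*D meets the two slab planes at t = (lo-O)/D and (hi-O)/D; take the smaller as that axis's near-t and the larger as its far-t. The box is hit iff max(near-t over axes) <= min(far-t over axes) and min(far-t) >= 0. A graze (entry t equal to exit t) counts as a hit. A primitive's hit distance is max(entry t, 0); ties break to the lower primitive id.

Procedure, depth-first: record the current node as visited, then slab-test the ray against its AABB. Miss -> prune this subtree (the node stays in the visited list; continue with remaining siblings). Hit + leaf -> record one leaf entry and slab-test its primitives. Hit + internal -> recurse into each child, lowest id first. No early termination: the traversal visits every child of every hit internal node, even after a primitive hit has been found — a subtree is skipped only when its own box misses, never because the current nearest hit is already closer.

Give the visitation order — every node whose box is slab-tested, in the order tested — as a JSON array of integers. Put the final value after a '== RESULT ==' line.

Trace the traversal:
N0 x:[26,67] y:[31,101/2] z:[24,113/3] -> hit [31,113/3], descend [16, 21]
  N16 x:[44,67] y:[69/2,101/2] z:[24,107/3] -> miss, prune
  N21 x:[26,36] y:[31,95/2] z:[26,113/3] -> hit [31,36], descend [3, 14]
    N3 x:[26,36] y:[71/2,95/2] z:[26,95/3] -> miss, prune
    N14 x:[28,36] y:[31,83/2] z:[103/3,113/3] -> hit [103/3,36], descend [9, 19]
      N9 x:[28,34] y:[40,83/2] z:[104/3,110/3] -> miss, prune
      N19 x:[29,36] y:[31,36] z:[103/3,113/3] -> hit [103/3,36], descend [4, 10]
        N4 x:[32,36] y:[35,36] z:[103/3,109/3] -> hit [35,36] leaf, test {P8@t=35}
        N10 x:[29,34] y:[31,32] z:[107/3,113/3] -> miss, prune

Visited [0, 16, 21, 3, 14, 9, 19, 4, 10]. Tests: 9 box, 1 leaf. Nearest: P8.

== RESULT ==
[0, 16, 21, 3, 14, 9, 19, 4, 10]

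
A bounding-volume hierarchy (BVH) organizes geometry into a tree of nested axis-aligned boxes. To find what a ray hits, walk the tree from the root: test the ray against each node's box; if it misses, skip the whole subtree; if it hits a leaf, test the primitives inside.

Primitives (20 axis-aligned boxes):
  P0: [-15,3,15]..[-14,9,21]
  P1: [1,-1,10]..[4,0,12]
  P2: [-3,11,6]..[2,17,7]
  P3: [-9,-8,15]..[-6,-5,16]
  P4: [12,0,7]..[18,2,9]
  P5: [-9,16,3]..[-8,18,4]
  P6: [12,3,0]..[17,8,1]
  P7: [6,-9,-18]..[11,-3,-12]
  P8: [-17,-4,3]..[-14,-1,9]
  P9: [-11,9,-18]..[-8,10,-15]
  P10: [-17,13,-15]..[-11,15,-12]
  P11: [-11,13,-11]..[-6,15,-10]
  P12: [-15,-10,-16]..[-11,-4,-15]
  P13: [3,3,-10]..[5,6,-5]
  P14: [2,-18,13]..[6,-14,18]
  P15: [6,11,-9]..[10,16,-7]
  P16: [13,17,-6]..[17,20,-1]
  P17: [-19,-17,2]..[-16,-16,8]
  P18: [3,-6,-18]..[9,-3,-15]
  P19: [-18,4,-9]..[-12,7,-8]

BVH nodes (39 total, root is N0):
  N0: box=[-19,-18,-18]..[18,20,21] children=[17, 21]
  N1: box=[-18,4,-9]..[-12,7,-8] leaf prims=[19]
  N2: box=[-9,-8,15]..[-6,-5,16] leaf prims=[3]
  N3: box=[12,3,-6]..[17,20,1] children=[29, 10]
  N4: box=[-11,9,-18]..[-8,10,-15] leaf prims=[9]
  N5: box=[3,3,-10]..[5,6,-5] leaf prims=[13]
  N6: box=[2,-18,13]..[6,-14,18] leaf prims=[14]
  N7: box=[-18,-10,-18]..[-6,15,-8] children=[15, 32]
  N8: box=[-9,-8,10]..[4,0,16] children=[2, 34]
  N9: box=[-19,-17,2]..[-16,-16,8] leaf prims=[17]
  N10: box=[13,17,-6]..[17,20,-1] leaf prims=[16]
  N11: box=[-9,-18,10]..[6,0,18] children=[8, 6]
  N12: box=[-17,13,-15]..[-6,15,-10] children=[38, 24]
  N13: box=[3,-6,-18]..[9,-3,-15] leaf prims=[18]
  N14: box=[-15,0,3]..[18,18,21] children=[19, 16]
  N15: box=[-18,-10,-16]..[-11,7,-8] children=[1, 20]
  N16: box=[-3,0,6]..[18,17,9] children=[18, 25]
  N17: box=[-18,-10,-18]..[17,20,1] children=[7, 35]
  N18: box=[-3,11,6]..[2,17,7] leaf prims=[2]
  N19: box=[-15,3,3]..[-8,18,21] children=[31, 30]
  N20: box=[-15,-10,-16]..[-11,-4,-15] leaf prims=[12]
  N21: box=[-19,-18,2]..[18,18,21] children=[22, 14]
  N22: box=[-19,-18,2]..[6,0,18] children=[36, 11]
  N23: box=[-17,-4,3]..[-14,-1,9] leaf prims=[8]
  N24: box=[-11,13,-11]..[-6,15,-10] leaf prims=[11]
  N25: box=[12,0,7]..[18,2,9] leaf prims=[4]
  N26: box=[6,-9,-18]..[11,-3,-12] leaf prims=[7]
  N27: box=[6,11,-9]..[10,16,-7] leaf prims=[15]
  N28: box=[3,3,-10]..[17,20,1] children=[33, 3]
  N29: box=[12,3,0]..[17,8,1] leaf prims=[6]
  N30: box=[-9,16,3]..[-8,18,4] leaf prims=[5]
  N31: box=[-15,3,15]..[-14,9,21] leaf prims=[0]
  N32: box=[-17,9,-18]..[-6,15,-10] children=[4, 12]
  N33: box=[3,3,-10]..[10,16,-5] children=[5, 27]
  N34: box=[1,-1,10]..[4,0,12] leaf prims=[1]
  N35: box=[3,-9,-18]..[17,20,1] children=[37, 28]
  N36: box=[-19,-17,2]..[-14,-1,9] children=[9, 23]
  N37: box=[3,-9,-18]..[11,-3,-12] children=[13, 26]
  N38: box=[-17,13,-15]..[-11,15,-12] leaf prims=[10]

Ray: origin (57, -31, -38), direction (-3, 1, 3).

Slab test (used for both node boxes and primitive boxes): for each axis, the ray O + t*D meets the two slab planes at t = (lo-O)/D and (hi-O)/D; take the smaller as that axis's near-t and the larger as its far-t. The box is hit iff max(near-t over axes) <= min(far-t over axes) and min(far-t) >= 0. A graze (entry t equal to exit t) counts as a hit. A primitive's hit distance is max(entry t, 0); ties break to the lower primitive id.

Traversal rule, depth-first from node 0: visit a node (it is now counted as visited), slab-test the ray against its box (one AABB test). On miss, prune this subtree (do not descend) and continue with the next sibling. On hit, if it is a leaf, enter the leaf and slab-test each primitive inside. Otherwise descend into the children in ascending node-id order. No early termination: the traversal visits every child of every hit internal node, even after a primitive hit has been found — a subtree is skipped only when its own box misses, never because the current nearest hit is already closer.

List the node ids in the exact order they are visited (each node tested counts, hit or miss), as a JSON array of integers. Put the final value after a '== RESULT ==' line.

Walk:
N0 x:[13,76/3] y:[13,51] z:[20/3,59/3] -> hit [13,59/3], descend [17, 21]
  N17 x:[40/3,25] y:[21,51] z:[20/3,13] -> miss, prune
  N21 x:[13,76/3] y:[13,49] z:[40/3,59/3] -> hit [40/3,59/3], descend [14, 22]
    N14 x:[13,24] y:[31,49] z:[41/3,59/3] -> miss, prune
    N22 x:[17,76/3] y:[13,31] z:[40/3,56/3] -> hit [17,56/3], descend [11, 36]
      N11 x:[17,22] y:[13,31] z:[16,56/3] -> hit [17,56/3], descend [6, 8]
        N6 x:[17,55/3] y:[13,17] z:[17,56/3] -> hit [17,17] leaf, test {P14@t=17}
        N8 x:[53/3,22] y:[23,31] z:[16,18] -> miss, prune
      N36 x:[71/3,76/3] y:[14,30] z:[40/3,47/3] -> miss, prune

9 AABB tests over nodes [0, 17, 21, 14, 22, 11, 6, 8, 36]; 1 leaf entered; closest P14.

== RESULT ==
[0, 17, 21, 14, 22, 11, 6, 8, 36]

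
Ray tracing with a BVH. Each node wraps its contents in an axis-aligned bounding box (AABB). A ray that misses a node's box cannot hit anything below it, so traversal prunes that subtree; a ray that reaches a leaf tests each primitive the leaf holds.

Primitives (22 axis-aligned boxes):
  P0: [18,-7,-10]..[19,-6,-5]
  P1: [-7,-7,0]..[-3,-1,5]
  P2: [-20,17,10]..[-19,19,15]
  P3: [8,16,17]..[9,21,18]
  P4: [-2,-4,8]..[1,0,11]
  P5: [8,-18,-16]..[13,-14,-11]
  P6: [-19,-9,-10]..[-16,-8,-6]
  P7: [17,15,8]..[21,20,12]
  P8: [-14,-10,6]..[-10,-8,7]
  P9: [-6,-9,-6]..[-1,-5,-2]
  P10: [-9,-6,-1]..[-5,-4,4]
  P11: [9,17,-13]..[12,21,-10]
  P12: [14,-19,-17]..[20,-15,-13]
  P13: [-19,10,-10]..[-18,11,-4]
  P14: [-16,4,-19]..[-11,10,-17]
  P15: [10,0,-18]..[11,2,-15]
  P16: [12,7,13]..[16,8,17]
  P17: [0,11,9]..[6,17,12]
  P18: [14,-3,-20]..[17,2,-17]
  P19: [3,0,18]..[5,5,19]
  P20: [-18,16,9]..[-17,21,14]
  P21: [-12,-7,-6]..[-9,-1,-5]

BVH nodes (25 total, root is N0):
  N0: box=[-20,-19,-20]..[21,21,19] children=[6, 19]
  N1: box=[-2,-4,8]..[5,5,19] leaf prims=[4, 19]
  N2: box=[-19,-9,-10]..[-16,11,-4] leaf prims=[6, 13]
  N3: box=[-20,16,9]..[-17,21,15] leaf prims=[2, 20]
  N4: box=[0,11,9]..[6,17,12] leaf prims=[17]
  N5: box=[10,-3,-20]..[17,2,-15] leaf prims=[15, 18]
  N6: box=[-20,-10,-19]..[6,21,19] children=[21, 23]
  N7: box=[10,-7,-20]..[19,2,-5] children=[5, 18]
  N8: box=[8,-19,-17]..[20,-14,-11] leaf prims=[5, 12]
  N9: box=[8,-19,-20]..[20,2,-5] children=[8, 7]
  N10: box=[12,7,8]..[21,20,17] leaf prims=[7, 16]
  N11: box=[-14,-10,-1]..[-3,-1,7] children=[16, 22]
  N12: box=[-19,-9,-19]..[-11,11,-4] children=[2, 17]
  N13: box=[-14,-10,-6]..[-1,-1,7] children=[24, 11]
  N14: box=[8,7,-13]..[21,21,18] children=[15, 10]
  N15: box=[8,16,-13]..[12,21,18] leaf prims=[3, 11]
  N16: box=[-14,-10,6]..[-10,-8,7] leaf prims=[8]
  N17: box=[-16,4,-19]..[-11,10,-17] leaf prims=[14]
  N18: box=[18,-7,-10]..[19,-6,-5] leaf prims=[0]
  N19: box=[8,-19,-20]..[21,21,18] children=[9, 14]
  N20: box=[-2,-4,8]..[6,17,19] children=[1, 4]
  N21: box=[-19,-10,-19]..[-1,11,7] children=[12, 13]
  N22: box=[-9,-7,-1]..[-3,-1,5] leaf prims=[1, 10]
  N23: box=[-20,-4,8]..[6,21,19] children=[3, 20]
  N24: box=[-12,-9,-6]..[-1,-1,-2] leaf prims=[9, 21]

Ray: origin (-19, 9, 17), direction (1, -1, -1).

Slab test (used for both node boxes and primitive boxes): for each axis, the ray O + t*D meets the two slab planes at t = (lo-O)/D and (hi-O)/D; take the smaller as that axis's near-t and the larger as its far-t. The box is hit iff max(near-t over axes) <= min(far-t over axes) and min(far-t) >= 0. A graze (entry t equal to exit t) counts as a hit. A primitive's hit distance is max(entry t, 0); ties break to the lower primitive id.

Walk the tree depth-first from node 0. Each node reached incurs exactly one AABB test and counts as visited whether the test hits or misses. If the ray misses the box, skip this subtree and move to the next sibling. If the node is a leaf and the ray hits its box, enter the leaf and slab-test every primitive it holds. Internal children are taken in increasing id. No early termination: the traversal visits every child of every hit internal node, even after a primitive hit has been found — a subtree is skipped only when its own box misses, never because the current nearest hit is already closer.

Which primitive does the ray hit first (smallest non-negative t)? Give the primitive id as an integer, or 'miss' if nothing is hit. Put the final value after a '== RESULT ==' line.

Traverse from the root:
N0 x:[-1,40] y:[-12,28] z:[-2,37] -> hit [-1,28], descend [6, 19]
  N6 x:[-1,25] y:[-12,19] z:[-2,36] -> hit [-1,19], descend [21, 23]
    N21 x:[0,18] y:[-2,19] z:[10,36] -> hit [10,18], descend [12, 13]
      N12 x:[0,8] y:[-2,18] z:[21,36] -> miss, prune
      N13 x:[5,18] y:[10,19] z:[10,23] -> hit [10,18], descend [11, 24]
        N11 x:[5,16] y:[10,19] z:[10,18] -> hit [10,16], descend [16, 22]
          N16 x:[5,9] y:[17,19] z:[10,11] -> miss, prune
          N22 x:[10,16] y:[10,16] z:[12,18] -> hit [12,16] leaf, test {P1@t=12, P10@t=13}
        N24 x:[7,18] y:[10,18] z:[19,23] -> miss, prune
    N23 x:[-1,25] y:[-12,13] z:[-2,9] -> hit [-1,9], descend [3, 20]
      N3 x:[-1,2] y:[-12,-7] z:[2,8] -> miss, prune
      N20 x:[17,25] y:[-8,13] z:[-2,9] -> miss, prune
  N19 x:[27,40] y:[-12,28] z:[-1,37] -> hit [27,28], descend [9, 14]
    N9 x:[27,39] y:[7,28] z:[22,37] -> hit [27,28], descend [7, 8]
      N7 x:[29,38] y:[7,16] z:[22,37] -> miss, prune
      N8 x:[27,39] y:[23,28] z:[28,34] -> hit [28,28] leaf, test {P5(miss), P12(miss)}
    N14 x:[27,40] y:[-12,2] z:[-1,30] -> miss, prune

Summary -> nodes [0, 6, 21, 12, 13, 11, 16, 22, 24, 23, 3, 20, 19, 9, 7, 8, 14]; box-tests=17; leaf-entries=2; first=P1

== RESULT ==
1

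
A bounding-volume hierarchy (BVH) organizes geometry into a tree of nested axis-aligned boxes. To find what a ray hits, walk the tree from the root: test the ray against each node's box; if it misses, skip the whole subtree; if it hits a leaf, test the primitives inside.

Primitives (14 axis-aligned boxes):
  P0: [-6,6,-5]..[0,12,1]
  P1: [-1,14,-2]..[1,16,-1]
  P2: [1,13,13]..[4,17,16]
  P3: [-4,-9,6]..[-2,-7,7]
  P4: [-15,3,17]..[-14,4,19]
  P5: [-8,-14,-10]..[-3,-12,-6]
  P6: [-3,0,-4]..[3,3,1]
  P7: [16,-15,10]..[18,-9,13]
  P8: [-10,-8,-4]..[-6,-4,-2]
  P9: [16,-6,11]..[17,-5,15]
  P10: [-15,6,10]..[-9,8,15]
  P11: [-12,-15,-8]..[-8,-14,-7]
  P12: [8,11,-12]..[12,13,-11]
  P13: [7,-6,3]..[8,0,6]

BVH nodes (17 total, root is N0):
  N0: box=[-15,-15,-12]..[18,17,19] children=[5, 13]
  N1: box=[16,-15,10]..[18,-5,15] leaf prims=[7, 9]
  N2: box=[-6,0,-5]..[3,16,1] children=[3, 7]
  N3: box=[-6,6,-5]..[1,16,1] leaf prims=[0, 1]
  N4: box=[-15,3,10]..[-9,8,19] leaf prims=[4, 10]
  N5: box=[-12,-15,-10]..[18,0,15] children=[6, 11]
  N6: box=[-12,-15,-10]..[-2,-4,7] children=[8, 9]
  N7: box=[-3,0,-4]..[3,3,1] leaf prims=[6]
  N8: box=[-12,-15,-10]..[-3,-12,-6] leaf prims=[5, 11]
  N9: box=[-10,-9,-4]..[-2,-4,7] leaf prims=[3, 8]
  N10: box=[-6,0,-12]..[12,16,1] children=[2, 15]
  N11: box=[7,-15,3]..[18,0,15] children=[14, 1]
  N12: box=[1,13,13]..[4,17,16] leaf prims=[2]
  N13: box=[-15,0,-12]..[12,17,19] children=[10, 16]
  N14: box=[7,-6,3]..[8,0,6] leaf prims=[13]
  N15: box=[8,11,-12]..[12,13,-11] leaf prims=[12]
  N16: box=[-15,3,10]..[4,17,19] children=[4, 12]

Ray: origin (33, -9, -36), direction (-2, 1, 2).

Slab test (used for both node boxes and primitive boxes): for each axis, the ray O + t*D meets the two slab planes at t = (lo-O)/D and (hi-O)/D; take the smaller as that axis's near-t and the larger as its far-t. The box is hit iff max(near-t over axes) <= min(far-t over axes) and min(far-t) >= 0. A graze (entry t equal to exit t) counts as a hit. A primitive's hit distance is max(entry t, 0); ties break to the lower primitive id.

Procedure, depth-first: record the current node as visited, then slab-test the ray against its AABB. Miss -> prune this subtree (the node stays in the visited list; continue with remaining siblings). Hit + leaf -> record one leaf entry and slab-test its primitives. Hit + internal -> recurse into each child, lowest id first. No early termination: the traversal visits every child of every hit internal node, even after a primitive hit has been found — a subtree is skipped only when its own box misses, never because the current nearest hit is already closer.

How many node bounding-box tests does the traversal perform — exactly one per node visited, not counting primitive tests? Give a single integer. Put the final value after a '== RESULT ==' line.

Traverse from the root:
N0 x:[15/2,24] y:[-6,26] z:[12,55/2] -> hit [12,24], descend [5, 13]
  N5 x:[15/2,45/2] y:[-6,9] z:[13,51/2] -> miss, prune
  N13 x:[21/2,24] y:[9,26] z:[12,55/2] -> hit [12,24], descend [10, 16]
    N10 x:[21/2,39/2] y:[9,25] z:[12,37/2] -> hit [12,37/2], descend [2, 15]
      N2 x:[15,39/2] y:[9,25] z:[31/2,37/2] -> hit [31/2,37/2], descend [3, 7]
        N3 x:[16,39/2] y:[15,25] z:[31/2,37/2] -> hit [16,37/2] leaf, test {P0@t=33/2, P1(miss)}
        N7 x:[15,18] y:[9,12] z:[16,37/2] -> miss, prune
      N15 x:[21/2,25/2] y:[20,22] z:[12,25/2] -> miss, prune
    N16 x:[29/2,24] y:[12,26] z:[23,55/2] -> hit [23,24], descend [4, 12]
      N4 x:[21,24] y:[12,17] z:[23,55/2] -> miss, prune
      N12 x:[29/2,16] y:[22,26] z:[49/2,26] -> miss, prune

Visited [0, 5, 13, 10, 2, 3, 7, 15, 16, 4, 12]. Tests: 11 box, 1 leaf. Nearest: P0.

== RESULT ==
11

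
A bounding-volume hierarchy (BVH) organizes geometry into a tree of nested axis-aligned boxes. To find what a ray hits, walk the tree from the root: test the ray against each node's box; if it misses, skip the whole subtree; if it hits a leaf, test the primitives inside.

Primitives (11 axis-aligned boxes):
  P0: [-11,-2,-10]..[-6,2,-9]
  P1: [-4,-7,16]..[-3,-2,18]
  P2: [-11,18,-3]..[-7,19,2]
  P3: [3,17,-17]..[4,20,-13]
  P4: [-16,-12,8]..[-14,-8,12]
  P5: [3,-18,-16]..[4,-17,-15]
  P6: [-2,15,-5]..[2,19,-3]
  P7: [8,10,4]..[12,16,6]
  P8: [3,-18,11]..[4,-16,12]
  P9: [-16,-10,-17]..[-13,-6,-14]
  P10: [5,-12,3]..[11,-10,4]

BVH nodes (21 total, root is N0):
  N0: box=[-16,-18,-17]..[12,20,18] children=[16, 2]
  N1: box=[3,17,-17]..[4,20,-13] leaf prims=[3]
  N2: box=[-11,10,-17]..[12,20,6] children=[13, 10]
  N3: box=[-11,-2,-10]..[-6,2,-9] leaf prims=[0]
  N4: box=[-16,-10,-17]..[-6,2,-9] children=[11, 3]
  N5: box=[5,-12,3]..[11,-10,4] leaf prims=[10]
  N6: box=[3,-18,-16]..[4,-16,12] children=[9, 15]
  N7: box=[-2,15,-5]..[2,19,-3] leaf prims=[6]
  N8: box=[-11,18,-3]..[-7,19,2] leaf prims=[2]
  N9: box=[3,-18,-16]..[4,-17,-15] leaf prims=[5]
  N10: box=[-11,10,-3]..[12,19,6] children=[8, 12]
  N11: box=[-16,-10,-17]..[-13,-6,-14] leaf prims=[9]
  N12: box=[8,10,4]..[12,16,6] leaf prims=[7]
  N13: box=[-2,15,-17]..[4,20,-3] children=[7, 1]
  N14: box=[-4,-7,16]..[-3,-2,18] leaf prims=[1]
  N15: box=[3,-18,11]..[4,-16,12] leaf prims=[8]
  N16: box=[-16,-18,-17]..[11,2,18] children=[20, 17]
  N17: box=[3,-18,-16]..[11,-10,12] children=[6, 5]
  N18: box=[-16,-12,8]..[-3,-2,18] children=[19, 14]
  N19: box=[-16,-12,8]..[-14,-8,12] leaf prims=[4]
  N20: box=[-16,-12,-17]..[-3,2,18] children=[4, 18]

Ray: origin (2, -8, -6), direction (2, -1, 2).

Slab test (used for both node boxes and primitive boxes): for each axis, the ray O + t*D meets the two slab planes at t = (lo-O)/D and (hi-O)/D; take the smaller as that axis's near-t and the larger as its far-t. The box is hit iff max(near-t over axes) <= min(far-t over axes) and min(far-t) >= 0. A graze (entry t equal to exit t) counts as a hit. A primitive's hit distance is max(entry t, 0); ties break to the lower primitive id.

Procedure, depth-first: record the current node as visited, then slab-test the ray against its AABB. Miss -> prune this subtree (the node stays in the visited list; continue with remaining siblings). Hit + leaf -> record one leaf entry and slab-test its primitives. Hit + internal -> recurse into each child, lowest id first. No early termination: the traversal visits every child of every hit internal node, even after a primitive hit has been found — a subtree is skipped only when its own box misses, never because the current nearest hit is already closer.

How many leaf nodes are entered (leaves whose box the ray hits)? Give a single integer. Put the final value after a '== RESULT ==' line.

Walk:
N0 x:[-9,5] y:[-28,10] z:[-11/2,12] -> hit [-11/2,5], descend [2, 16]
  N2 x:[-13/2,5] y:[-28,-18] z:[-11/2,6] -> miss, prune
  N16 x:[-9,9/2] y:[-10,10] z:[-11/2,12] -> hit [-11/2,9/2], descend [17, 20]
    N17 x:[1/2,9/2] y:[2,10] z:[-5,9] -> hit [2,9/2], descend [5, 6]
      N5 x:[3/2,9/2] y:[2,4] z:[9/2,5] -> miss, prune
      N6 x:[1/2,1] y:[8,10] z:[-5,9] -> miss, prune
    N20 x:[-9,-5/2] y:[-10,4] z:[-11/2,12] -> miss, prune

Summary -> nodes [0, 2, 16, 17, 5, 6, 20]; box-tests=7; leaf-entries=0; first=miss

== RESULT ==
0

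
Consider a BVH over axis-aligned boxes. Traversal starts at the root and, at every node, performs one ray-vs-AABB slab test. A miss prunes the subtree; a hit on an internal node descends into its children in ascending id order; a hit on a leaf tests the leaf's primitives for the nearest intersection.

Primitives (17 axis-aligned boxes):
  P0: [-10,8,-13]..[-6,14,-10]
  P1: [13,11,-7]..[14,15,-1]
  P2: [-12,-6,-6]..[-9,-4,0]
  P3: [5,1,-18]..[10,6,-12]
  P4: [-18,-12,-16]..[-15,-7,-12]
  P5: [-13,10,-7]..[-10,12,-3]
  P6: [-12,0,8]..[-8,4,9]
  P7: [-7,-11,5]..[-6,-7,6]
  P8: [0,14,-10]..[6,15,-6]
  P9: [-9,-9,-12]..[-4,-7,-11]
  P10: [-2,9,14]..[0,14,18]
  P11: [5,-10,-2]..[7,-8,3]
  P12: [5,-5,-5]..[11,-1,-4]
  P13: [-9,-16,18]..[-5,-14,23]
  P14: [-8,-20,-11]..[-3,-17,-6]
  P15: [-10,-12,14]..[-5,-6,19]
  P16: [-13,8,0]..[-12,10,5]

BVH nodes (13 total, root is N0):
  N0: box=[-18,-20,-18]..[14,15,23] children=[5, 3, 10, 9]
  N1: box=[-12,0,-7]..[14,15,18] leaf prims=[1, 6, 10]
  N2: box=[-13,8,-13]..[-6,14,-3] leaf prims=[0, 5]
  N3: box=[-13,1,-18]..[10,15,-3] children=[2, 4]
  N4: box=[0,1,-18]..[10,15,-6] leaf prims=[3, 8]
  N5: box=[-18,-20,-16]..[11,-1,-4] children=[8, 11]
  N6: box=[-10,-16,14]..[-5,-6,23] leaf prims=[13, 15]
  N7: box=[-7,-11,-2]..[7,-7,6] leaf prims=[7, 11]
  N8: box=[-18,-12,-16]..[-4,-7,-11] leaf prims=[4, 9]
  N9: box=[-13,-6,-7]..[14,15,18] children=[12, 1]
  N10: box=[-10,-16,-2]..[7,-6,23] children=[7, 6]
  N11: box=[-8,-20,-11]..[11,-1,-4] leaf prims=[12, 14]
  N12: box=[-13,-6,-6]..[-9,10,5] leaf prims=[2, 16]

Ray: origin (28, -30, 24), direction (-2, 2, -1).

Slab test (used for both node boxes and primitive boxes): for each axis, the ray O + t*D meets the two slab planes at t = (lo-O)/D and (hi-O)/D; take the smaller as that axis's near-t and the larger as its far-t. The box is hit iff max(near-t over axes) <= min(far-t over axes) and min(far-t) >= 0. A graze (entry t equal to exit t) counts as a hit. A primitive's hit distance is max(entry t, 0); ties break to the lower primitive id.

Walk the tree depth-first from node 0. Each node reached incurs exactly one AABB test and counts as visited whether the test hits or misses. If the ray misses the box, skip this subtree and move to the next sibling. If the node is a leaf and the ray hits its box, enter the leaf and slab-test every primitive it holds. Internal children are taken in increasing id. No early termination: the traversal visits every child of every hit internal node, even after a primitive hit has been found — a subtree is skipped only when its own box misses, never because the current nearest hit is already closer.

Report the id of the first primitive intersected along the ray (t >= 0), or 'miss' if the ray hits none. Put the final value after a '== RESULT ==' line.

Walk:
N0 x:[7,23] y:[5,45/2] z:[1,42] -> hit [7,45/2], descend [3, 5, 9, 10]
  N3 x:[9,41/2] y:[31/2,45/2] z:[27,42] -> miss, prune
  N5 x:[17/2,23] y:[5,29/2] z:[28,40] -> miss, prune
  N9 x:[7,41/2] y:[12,45/2] z:[6,31] -> hit [12,41/2], descend [1, 12]
    N1 x:[7,20] y:[15,45/2] z:[6,31] -> hit [15,20] leaf, test {P1(miss), P6(miss), P10(miss)}
    N12 x:[37/2,41/2] y:[12,20] z:[19,30] -> hit [19,20] leaf, test {P2(miss), P16@t=20}
  N10 x:[21/2,19] y:[7,12] z:[1,26] -> hit [21/2,12], descend [6, 7]
    N6 x:[33/2,19] y:[7,12] z:[1,10] -> miss, prune
    N7 x:[21/2,35/2] y:[19/2,23/2] z:[18,26] -> miss, prune

order=[0, 3, 5, 9, 1, 12, 10, 6, 7]  |boxes|=9  |leaves|=2  hit=P16

== RESULT ==
16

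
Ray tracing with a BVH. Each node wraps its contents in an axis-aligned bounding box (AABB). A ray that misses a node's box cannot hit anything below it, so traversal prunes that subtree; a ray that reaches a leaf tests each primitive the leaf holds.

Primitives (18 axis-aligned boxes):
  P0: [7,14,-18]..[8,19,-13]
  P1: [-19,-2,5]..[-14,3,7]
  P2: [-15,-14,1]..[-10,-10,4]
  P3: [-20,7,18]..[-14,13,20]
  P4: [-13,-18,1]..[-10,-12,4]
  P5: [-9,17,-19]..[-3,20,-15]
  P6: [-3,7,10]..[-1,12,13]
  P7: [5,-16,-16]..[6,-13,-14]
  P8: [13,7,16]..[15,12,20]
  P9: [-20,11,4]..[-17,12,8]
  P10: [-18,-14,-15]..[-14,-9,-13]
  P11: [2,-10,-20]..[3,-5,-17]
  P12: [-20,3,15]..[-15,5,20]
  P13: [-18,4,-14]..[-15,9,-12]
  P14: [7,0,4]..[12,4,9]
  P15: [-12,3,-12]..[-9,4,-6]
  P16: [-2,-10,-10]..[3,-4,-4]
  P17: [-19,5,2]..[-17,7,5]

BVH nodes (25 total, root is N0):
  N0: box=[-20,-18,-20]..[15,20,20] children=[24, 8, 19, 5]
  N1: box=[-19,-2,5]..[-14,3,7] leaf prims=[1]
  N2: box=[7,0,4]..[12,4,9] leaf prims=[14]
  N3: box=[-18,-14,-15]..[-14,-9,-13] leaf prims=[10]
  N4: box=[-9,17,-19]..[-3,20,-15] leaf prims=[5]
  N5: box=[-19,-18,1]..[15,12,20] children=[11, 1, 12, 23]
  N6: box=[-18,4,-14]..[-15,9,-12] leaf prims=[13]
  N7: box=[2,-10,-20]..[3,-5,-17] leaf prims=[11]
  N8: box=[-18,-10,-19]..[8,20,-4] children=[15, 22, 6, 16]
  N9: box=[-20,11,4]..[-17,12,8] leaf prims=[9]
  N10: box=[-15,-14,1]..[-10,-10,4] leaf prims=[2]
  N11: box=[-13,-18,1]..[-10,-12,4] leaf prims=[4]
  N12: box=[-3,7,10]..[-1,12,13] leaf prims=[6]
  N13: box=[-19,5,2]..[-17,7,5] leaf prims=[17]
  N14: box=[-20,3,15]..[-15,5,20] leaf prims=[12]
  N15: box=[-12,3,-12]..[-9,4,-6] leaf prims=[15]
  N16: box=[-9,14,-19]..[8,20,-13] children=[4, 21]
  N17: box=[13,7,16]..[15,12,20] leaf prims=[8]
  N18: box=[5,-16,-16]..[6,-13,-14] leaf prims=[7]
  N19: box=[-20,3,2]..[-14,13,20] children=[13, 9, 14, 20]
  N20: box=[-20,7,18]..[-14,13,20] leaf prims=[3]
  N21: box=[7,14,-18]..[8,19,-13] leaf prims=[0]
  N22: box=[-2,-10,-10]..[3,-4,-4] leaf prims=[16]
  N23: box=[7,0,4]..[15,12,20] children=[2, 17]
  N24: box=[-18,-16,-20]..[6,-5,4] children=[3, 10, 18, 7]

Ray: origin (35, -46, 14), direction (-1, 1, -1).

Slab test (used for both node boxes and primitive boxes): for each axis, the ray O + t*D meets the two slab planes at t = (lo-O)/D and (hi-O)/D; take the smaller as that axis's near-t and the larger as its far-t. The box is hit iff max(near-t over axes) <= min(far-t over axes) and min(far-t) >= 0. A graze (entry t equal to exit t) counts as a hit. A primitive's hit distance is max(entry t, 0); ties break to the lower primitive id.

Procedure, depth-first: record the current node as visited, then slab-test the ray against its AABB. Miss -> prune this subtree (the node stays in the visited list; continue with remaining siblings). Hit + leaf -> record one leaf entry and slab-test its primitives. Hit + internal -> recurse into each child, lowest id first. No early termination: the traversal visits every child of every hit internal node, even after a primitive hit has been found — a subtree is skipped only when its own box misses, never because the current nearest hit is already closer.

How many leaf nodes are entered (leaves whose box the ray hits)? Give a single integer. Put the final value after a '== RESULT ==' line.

Traverse from the root:
N0 x:[20,55] y:[28,66] z:[-6,34] -> hit [28,34], descend [5, 8, 19, 24]
  N5 x:[20,54] y:[28,58] z:[-6,13] -> miss, prune
  N8 x:[27,53] y:[36,66] z:[18,33] -> miss, prune
  N19 x:[49,55] y:[49,59] z:[-6,12] -> miss, prune
  N24 x:[29,53] y:[30,41] z:[10,34] -> hit [30,34], descend [3, 7, 10, 18]
    N3 x:[49,53] y:[32,37] z:[27,29] -> miss, prune
    N7 x:[32,33] y:[36,41] z:[31,34] -> miss, prune
    N10 x:[45,50] y:[32,36] z:[10,13] -> miss, prune
    N18 x:[29,30] y:[30,33] z:[28,30] -> hit [30,30] leaf, test {P7@t=30}

9 AABB tests over nodes [0, 5, 8, 19, 24, 3, 7, 10, 18]; 1 leaf entered; closest P7.

== RESULT ==
1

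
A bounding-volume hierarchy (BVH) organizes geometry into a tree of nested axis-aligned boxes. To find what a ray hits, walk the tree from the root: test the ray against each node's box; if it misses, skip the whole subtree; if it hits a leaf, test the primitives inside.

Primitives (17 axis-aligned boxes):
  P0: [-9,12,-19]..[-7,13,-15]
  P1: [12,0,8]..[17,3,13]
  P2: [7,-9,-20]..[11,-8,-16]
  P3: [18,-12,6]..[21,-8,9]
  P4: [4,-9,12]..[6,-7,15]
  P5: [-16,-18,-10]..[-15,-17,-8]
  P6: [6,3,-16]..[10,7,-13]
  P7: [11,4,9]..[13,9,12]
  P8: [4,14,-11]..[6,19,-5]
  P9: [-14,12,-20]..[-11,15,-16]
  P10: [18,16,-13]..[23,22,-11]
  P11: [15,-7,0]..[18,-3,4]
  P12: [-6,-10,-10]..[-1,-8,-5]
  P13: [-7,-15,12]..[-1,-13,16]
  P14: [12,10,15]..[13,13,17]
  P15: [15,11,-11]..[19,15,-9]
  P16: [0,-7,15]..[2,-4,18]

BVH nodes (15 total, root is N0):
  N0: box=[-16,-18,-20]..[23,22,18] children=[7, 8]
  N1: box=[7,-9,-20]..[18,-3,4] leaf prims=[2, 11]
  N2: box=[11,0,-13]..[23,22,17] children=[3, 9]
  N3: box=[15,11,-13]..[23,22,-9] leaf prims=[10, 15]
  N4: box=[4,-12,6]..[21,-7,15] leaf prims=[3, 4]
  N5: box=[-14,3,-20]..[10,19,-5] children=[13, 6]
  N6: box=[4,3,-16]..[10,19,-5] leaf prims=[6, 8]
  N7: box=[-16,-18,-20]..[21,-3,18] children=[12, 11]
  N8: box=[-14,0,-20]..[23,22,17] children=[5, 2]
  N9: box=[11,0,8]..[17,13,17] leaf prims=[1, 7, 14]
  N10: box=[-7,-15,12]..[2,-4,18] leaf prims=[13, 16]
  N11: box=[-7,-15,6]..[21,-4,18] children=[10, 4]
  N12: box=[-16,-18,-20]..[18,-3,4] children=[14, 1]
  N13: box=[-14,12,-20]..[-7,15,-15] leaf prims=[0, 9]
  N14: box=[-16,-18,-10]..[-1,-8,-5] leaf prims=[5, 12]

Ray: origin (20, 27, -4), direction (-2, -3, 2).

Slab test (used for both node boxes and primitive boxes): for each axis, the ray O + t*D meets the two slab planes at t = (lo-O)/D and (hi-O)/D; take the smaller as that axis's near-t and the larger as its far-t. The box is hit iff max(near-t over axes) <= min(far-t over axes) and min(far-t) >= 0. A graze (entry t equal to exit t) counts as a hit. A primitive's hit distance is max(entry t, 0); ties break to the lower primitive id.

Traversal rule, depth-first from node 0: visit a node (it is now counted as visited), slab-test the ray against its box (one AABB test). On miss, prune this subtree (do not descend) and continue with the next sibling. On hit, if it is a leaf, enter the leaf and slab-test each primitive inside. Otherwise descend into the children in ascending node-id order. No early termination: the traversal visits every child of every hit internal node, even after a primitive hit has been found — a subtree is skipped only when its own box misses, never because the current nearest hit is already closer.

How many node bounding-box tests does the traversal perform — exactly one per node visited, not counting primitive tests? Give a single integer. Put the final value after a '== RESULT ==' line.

Trace the traversal:
N0 x:[-3/2,18] y:[5/3,15] z:[-8,11] -> hit [5/3,11], descend [7, 8]
  N7 x:[-1/2,18] y:[10,15] z:[-8,11] -> hit [10,11], descend [11, 12]
    N11 x:[-1/2,27/2] y:[31/3,14] z:[5,11] -> hit [31/3,11], descend [4, 10]
      N4 x:[-1/2,8] y:[34/3,13] z:[5,19/2] -> miss, prune
      N10 x:[9,27/2] y:[31/3,14] z:[8,11] -> hit [31/3,11] leaf, test {P13(miss), P16(miss)}
    N12 x:[1,18] y:[10,15] z:[-8,4] -> miss, prune
  N8 x:[-3/2,17] y:[5/3,9] z:[-8,21/2] -> hit [5/3,9], descend [2, 5]
    N2 x:[-3/2,9/2] y:[5/3,9] z:[-9/2,21/2] -> hit [5/3,9/2], descend [3, 9]
      N3 x:[-3/2,5/2] y:[5/3,16/3] z:[-9/2,-5/2] -> miss, prune
      N9 x:[3/2,9/2] y:[14/3,9] z:[6,21/2] -> miss, prune
    N5 x:[5,17] y:[8/3,8] z:[-8,-1/2] -> miss, prune

Summary -> nodes [0, 7, 11, 4, 10, 12, 8, 2, 3, 9, 5]; box-tests=11; leaf-entries=1; first=miss

== RESULT ==
11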